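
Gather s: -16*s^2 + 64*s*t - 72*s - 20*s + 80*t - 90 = -16*s^2 + s*(64*t - 92) + 80*t - 90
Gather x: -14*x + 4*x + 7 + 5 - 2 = 10 - 10*x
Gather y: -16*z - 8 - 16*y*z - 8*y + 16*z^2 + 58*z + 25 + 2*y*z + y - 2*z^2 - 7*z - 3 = y*(-14*z - 7) + 14*z^2 + 35*z + 14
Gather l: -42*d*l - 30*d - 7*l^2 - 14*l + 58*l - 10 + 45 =-30*d - 7*l^2 + l*(44 - 42*d) + 35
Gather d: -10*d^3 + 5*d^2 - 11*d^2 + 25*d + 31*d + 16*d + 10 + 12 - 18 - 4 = -10*d^3 - 6*d^2 + 72*d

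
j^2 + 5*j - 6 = (j - 1)*(j + 6)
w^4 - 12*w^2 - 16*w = w*(w - 4)*(w + 2)^2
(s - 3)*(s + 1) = s^2 - 2*s - 3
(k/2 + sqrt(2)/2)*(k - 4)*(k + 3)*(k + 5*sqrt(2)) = k^4/2 - k^3/2 + 3*sqrt(2)*k^3 - 3*sqrt(2)*k^2 - k^2 - 36*sqrt(2)*k - 5*k - 60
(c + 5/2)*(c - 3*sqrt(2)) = c^2 - 3*sqrt(2)*c + 5*c/2 - 15*sqrt(2)/2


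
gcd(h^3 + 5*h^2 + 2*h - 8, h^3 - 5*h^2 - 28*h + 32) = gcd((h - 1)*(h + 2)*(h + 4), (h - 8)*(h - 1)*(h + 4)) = h^2 + 3*h - 4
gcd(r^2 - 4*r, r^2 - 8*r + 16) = r - 4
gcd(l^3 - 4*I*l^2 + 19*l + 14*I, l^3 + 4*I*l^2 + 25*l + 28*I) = l + I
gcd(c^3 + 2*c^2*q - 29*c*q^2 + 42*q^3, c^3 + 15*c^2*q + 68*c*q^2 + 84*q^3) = c + 7*q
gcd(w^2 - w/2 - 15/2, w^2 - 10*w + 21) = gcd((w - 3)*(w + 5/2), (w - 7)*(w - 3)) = w - 3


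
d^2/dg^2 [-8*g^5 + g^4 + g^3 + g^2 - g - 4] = -160*g^3 + 12*g^2 + 6*g + 2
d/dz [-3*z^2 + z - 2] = 1 - 6*z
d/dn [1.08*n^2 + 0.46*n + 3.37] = 2.16*n + 0.46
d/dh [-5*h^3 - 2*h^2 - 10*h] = -15*h^2 - 4*h - 10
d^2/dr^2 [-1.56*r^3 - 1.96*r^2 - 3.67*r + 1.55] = -9.36*r - 3.92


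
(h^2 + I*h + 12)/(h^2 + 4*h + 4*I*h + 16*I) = (h - 3*I)/(h + 4)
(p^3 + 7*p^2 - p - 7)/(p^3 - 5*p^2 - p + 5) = (p + 7)/(p - 5)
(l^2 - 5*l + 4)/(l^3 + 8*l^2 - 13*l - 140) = (l - 1)/(l^2 + 12*l + 35)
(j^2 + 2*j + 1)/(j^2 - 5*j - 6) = (j + 1)/(j - 6)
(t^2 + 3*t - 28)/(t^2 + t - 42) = (t - 4)/(t - 6)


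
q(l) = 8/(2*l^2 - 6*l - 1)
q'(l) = 8*(6 - 4*l)/(2*l^2 - 6*l - 1)^2 = 16*(3 - 2*l)/(-2*l^2 + 6*l + 1)^2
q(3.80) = 1.57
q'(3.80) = -2.85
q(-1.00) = 1.14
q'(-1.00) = 1.63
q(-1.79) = 0.50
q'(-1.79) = 0.40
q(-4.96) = 0.10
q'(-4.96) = 0.03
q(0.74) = -1.84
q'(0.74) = 1.29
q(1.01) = -1.59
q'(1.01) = 0.62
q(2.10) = -1.67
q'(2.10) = -0.84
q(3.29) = 8.81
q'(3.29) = -69.44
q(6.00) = 0.23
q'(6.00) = -0.12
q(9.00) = 0.07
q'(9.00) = -0.02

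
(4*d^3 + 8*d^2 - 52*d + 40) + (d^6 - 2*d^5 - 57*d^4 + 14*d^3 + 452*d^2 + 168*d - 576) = d^6 - 2*d^5 - 57*d^4 + 18*d^3 + 460*d^2 + 116*d - 536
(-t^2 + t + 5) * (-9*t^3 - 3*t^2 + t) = 9*t^5 - 6*t^4 - 49*t^3 - 14*t^2 + 5*t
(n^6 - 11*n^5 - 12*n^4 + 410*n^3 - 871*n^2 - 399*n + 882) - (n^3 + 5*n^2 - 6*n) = n^6 - 11*n^5 - 12*n^4 + 409*n^3 - 876*n^2 - 393*n + 882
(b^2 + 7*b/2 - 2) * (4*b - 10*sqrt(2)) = 4*b^3 - 10*sqrt(2)*b^2 + 14*b^2 - 35*sqrt(2)*b - 8*b + 20*sqrt(2)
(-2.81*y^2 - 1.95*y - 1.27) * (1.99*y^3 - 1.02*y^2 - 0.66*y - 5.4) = -5.5919*y^5 - 1.0143*y^4 + 1.3163*y^3 + 17.7564*y^2 + 11.3682*y + 6.858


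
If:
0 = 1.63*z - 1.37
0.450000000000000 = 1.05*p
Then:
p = 0.43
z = 0.84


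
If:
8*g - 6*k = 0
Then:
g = 3*k/4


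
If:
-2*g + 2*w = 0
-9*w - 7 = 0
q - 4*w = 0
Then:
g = -7/9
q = -28/9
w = -7/9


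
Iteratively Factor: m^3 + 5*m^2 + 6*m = (m + 3)*(m^2 + 2*m) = (m + 2)*(m + 3)*(m)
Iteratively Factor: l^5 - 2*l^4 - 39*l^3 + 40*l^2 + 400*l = (l + 4)*(l^4 - 6*l^3 - 15*l^2 + 100*l) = (l + 4)^2*(l^3 - 10*l^2 + 25*l) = (l - 5)*(l + 4)^2*(l^2 - 5*l) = (l - 5)^2*(l + 4)^2*(l)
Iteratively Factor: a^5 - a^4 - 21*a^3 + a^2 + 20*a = (a - 5)*(a^4 + 4*a^3 - a^2 - 4*a) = a*(a - 5)*(a^3 + 4*a^2 - a - 4) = a*(a - 5)*(a - 1)*(a^2 + 5*a + 4) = a*(a - 5)*(a - 1)*(a + 1)*(a + 4)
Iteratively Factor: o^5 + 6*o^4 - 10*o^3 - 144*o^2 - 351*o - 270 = (o + 3)*(o^4 + 3*o^3 - 19*o^2 - 87*o - 90) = (o + 3)^2*(o^3 - 19*o - 30) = (o + 2)*(o + 3)^2*(o^2 - 2*o - 15) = (o - 5)*(o + 2)*(o + 3)^2*(o + 3)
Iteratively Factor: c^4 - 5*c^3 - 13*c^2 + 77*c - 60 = (c - 3)*(c^3 - 2*c^2 - 19*c + 20) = (c - 3)*(c - 1)*(c^2 - c - 20) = (c - 5)*(c - 3)*(c - 1)*(c + 4)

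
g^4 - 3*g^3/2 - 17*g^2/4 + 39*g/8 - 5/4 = (g - 5/2)*(g - 1/2)^2*(g + 2)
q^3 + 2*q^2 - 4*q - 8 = (q - 2)*(q + 2)^2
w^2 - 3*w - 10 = (w - 5)*(w + 2)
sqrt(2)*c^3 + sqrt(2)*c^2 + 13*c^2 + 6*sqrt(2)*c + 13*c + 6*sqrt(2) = (c + 1)*(c + 6*sqrt(2))*(sqrt(2)*c + 1)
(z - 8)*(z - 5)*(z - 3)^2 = z^4 - 19*z^3 + 127*z^2 - 357*z + 360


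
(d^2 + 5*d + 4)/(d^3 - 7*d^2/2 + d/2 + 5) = 2*(d + 4)/(2*d^2 - 9*d + 10)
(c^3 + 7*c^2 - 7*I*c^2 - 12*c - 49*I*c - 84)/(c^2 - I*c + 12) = (c^2 + c*(7 - 3*I) - 21*I)/(c + 3*I)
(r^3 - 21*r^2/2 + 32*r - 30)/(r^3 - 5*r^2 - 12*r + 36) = (r - 5/2)/(r + 3)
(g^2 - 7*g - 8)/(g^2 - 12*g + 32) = (g + 1)/(g - 4)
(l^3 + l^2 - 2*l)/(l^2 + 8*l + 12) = l*(l - 1)/(l + 6)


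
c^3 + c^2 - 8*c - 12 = (c - 3)*(c + 2)^2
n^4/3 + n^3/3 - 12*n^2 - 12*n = n*(n/3 + 1/3)*(n - 6)*(n + 6)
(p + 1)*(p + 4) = p^2 + 5*p + 4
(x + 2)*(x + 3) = x^2 + 5*x + 6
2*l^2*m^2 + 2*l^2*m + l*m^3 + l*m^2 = m*(2*l + m)*(l*m + l)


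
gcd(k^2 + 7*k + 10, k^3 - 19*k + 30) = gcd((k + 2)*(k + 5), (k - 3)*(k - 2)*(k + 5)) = k + 5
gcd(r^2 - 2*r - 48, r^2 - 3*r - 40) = r - 8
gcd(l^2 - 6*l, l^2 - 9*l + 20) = 1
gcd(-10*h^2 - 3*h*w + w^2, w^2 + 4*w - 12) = 1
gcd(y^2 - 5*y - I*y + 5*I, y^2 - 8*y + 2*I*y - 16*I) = 1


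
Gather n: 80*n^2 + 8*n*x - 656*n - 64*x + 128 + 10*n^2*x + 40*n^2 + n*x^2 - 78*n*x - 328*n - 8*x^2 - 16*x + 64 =n^2*(10*x + 120) + n*(x^2 - 70*x - 984) - 8*x^2 - 80*x + 192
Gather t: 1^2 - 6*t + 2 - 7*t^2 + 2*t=-7*t^2 - 4*t + 3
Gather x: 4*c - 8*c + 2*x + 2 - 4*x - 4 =-4*c - 2*x - 2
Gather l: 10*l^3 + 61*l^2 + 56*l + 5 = 10*l^3 + 61*l^2 + 56*l + 5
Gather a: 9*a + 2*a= 11*a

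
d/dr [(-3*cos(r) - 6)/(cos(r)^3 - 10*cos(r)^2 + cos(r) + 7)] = 3*(77*cos(r)/2 + 2*cos(2*r) - cos(3*r)/2 + 7)*sin(r)/(cos(r)^3 - 10*cos(r)^2 + cos(r) + 7)^2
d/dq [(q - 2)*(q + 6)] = 2*q + 4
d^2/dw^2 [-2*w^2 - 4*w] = -4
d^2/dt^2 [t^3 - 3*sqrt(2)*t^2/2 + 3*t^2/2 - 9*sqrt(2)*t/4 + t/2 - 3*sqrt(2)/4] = 6*t - 3*sqrt(2) + 3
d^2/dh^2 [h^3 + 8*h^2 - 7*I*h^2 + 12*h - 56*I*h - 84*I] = 6*h + 16 - 14*I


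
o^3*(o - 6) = o^4 - 6*o^3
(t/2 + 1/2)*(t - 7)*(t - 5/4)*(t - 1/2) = t^4/2 - 31*t^3/8 + 33*t^2/16 + 17*t/4 - 35/16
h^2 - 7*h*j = h*(h - 7*j)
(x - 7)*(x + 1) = x^2 - 6*x - 7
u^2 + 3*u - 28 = (u - 4)*(u + 7)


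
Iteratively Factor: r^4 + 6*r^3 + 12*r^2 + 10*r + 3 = (r + 1)*(r^3 + 5*r^2 + 7*r + 3) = (r + 1)^2*(r^2 + 4*r + 3) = (r + 1)^2*(r + 3)*(r + 1)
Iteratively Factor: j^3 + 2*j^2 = (j)*(j^2 + 2*j) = j^2*(j + 2)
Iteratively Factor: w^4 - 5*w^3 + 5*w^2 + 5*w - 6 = (w + 1)*(w^3 - 6*w^2 + 11*w - 6) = (w - 2)*(w + 1)*(w^2 - 4*w + 3) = (w - 3)*(w - 2)*(w + 1)*(w - 1)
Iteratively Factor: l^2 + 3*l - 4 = (l + 4)*(l - 1)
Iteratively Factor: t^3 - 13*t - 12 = (t - 4)*(t^2 + 4*t + 3) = (t - 4)*(t + 1)*(t + 3)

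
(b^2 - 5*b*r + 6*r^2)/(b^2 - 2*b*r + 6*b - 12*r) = (b - 3*r)/(b + 6)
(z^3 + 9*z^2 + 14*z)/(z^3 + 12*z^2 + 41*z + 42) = z/(z + 3)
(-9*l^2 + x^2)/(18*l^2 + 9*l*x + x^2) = (-3*l + x)/(6*l + x)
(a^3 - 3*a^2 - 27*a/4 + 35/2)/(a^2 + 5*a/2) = a - 11/2 + 7/a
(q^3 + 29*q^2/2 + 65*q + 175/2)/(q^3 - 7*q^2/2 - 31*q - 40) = (q^2 + 12*q + 35)/(q^2 - 6*q - 16)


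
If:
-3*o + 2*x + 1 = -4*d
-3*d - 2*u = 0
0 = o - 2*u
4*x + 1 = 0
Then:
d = -1/26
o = 3/26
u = 3/52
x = -1/4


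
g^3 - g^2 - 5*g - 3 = (g - 3)*(g + 1)^2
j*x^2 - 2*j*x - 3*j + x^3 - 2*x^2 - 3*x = (j + x)*(x - 3)*(x + 1)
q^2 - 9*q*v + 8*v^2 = (q - 8*v)*(q - v)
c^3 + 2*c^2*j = c^2*(c + 2*j)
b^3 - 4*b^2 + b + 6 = (b - 3)*(b - 2)*(b + 1)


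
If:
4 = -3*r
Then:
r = -4/3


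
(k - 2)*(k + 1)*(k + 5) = k^3 + 4*k^2 - 7*k - 10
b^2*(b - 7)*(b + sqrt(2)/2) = b^4 - 7*b^3 + sqrt(2)*b^3/2 - 7*sqrt(2)*b^2/2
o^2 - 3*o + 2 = (o - 2)*(o - 1)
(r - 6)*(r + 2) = r^2 - 4*r - 12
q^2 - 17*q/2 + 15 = (q - 6)*(q - 5/2)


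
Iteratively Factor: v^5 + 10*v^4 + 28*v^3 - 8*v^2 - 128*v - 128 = (v + 2)*(v^4 + 8*v^3 + 12*v^2 - 32*v - 64) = (v - 2)*(v + 2)*(v^3 + 10*v^2 + 32*v + 32) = (v - 2)*(v + 2)*(v + 4)*(v^2 + 6*v + 8) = (v - 2)*(v + 2)^2*(v + 4)*(v + 4)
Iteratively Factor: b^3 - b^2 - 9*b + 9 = (b + 3)*(b^2 - 4*b + 3) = (b - 3)*(b + 3)*(b - 1)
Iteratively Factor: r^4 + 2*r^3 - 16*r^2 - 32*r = (r)*(r^3 + 2*r^2 - 16*r - 32) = r*(r + 2)*(r^2 - 16) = r*(r - 4)*(r + 2)*(r + 4)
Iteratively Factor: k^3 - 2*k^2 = (k)*(k^2 - 2*k) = k*(k - 2)*(k)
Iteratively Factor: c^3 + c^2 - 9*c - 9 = (c + 1)*(c^2 - 9) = (c - 3)*(c + 1)*(c + 3)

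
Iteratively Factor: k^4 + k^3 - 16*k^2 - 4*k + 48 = (k - 2)*(k^3 + 3*k^2 - 10*k - 24) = (k - 2)*(k + 2)*(k^2 + k - 12) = (k - 2)*(k + 2)*(k + 4)*(k - 3)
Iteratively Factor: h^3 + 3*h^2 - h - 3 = (h + 1)*(h^2 + 2*h - 3) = (h + 1)*(h + 3)*(h - 1)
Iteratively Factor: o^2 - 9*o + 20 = (o - 5)*(o - 4)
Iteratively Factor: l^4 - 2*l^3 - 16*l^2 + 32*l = (l + 4)*(l^3 - 6*l^2 + 8*l) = (l - 4)*(l + 4)*(l^2 - 2*l) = l*(l - 4)*(l + 4)*(l - 2)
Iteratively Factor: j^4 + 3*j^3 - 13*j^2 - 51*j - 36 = (j + 1)*(j^3 + 2*j^2 - 15*j - 36) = (j + 1)*(j + 3)*(j^2 - j - 12) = (j - 4)*(j + 1)*(j + 3)*(j + 3)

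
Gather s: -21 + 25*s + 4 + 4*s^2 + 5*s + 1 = 4*s^2 + 30*s - 16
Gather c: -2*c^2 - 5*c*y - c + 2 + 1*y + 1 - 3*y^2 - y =-2*c^2 + c*(-5*y - 1) - 3*y^2 + 3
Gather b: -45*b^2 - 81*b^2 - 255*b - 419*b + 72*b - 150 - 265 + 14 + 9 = -126*b^2 - 602*b - 392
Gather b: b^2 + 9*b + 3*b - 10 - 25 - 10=b^2 + 12*b - 45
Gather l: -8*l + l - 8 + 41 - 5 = 28 - 7*l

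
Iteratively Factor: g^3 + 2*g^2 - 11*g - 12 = (g - 3)*(g^2 + 5*g + 4) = (g - 3)*(g + 1)*(g + 4)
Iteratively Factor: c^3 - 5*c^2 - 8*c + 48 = (c + 3)*(c^2 - 8*c + 16) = (c - 4)*(c + 3)*(c - 4)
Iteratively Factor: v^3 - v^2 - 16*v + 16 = (v - 4)*(v^2 + 3*v - 4) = (v - 4)*(v + 4)*(v - 1)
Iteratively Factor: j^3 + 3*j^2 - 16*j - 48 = (j - 4)*(j^2 + 7*j + 12) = (j - 4)*(j + 4)*(j + 3)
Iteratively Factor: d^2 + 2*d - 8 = (d - 2)*(d + 4)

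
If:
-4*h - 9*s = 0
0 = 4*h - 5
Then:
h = 5/4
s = -5/9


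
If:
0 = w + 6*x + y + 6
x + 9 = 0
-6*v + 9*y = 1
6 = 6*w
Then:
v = 211/3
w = 1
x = -9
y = 47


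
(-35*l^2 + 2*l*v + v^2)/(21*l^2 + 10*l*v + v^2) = (-5*l + v)/(3*l + v)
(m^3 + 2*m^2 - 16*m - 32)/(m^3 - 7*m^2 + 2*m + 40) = (m + 4)/(m - 5)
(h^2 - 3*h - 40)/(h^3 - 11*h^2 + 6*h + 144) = (h + 5)/(h^2 - 3*h - 18)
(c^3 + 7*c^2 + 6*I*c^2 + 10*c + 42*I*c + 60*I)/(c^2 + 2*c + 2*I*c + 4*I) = (c^2 + c*(5 + 6*I) + 30*I)/(c + 2*I)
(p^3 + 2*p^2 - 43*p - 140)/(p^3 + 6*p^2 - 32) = (p^2 - 2*p - 35)/(p^2 + 2*p - 8)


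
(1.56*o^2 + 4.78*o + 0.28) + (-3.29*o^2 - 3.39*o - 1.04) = -1.73*o^2 + 1.39*o - 0.76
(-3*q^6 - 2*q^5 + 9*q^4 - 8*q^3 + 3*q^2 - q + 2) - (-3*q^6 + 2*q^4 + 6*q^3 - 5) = -2*q^5 + 7*q^4 - 14*q^3 + 3*q^2 - q + 7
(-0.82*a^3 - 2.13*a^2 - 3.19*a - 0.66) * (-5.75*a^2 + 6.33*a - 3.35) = 4.715*a^5 + 7.0569*a^4 + 7.6066*a^3 - 9.2622*a^2 + 6.5087*a + 2.211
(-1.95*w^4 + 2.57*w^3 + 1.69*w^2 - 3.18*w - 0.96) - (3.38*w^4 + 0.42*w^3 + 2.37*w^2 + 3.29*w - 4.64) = -5.33*w^4 + 2.15*w^3 - 0.68*w^2 - 6.47*w + 3.68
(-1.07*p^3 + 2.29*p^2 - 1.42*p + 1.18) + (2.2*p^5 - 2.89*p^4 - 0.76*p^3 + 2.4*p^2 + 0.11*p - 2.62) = 2.2*p^5 - 2.89*p^4 - 1.83*p^3 + 4.69*p^2 - 1.31*p - 1.44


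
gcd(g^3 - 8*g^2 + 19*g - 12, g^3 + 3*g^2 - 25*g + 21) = g^2 - 4*g + 3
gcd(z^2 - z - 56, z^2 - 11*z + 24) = z - 8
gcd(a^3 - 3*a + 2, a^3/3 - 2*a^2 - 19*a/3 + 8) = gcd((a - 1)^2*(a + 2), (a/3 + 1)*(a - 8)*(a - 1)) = a - 1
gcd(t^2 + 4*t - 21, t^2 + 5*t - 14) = t + 7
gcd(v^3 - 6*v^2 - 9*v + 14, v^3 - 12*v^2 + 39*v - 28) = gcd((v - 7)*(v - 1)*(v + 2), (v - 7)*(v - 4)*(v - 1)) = v^2 - 8*v + 7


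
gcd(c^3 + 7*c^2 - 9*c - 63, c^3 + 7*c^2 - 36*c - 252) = c + 7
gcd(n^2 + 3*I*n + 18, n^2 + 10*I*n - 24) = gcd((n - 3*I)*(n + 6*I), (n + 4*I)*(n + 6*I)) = n + 6*I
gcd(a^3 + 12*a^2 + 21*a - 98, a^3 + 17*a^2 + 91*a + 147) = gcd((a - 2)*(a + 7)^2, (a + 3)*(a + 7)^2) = a^2 + 14*a + 49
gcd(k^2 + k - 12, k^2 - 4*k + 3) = k - 3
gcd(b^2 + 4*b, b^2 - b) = b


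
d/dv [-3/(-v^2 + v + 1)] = 3*(1 - 2*v)/(-v^2 + v + 1)^2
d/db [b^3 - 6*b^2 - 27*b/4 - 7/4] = 3*b^2 - 12*b - 27/4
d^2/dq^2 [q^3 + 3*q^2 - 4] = 6*q + 6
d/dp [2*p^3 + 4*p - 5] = 6*p^2 + 4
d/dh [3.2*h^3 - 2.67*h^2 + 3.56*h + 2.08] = 9.6*h^2 - 5.34*h + 3.56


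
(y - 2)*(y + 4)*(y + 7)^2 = y^4 + 16*y^3 + 69*y^2 - 14*y - 392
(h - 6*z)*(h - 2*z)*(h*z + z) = h^3*z - 8*h^2*z^2 + h^2*z + 12*h*z^3 - 8*h*z^2 + 12*z^3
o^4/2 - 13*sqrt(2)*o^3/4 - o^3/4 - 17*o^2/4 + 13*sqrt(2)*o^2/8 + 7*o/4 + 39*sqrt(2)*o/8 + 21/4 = (o/2 + 1/2)*(o - 3/2)*(o - 7*sqrt(2))*(o + sqrt(2)/2)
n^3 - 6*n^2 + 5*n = n*(n - 5)*(n - 1)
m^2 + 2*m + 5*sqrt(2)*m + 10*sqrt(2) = (m + 2)*(m + 5*sqrt(2))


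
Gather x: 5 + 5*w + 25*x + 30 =5*w + 25*x + 35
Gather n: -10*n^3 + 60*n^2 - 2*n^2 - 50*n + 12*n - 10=-10*n^3 + 58*n^2 - 38*n - 10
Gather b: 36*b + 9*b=45*b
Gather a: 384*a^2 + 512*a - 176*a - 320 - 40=384*a^2 + 336*a - 360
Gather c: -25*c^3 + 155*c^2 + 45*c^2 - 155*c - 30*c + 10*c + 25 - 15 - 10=-25*c^3 + 200*c^2 - 175*c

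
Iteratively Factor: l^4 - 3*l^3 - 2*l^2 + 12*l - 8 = (l - 2)*(l^3 - l^2 - 4*l + 4) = (l - 2)*(l - 1)*(l^2 - 4) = (l - 2)*(l - 1)*(l + 2)*(l - 2)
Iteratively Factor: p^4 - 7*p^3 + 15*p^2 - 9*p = (p - 1)*(p^3 - 6*p^2 + 9*p) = p*(p - 1)*(p^2 - 6*p + 9) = p*(p - 3)*(p - 1)*(p - 3)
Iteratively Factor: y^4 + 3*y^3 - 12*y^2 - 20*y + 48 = (y + 4)*(y^3 - y^2 - 8*y + 12) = (y + 3)*(y + 4)*(y^2 - 4*y + 4) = (y - 2)*(y + 3)*(y + 4)*(y - 2)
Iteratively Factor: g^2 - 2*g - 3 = (g + 1)*(g - 3)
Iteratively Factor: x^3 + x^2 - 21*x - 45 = (x + 3)*(x^2 - 2*x - 15) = (x - 5)*(x + 3)*(x + 3)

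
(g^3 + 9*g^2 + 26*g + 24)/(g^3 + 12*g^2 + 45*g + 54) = (g^2 + 6*g + 8)/(g^2 + 9*g + 18)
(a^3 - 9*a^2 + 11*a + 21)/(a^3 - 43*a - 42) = (a - 3)/(a + 6)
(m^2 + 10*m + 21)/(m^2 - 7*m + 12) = (m^2 + 10*m + 21)/(m^2 - 7*m + 12)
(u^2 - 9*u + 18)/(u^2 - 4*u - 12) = (u - 3)/(u + 2)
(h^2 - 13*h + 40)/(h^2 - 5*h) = (h - 8)/h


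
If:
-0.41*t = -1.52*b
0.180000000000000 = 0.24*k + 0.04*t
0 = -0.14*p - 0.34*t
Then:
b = 0.269736842105263*t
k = 0.75 - 0.166666666666667*t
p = -2.42857142857143*t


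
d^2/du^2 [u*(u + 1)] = 2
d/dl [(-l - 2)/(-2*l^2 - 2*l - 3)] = (2*l^2 + 2*l - 2*(l + 2)*(2*l + 1) + 3)/(2*l^2 + 2*l + 3)^2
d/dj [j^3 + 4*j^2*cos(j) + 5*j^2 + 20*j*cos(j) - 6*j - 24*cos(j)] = -4*j^2*sin(j) + 3*j^2 - 20*j*sin(j) + 8*j*cos(j) + 10*j + 24*sin(j) + 20*cos(j) - 6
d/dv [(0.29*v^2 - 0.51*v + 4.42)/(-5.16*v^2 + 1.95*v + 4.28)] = (-2.0661*v^2 + 48.0968*v - 10.8018)/(26.6256*v^4 - 20.124*v^3 - 40.3671*v^2 + 16.692*v + 18.3184)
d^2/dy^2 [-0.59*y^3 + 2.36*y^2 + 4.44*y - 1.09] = 4.72 - 3.54*y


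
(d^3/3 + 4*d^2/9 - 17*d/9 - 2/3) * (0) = 0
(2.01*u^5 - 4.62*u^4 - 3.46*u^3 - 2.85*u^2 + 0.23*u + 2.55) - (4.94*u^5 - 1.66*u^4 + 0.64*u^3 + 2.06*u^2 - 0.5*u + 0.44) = -2.93*u^5 - 2.96*u^4 - 4.1*u^3 - 4.91*u^2 + 0.73*u + 2.11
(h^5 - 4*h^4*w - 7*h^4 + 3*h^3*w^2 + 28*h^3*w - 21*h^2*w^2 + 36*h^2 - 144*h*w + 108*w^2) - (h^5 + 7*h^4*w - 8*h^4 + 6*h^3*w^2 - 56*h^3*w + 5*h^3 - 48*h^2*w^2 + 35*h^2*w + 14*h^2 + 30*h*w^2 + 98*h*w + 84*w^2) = -11*h^4*w + h^4 - 3*h^3*w^2 + 84*h^3*w - 5*h^3 + 27*h^2*w^2 - 35*h^2*w + 22*h^2 - 30*h*w^2 - 242*h*w + 24*w^2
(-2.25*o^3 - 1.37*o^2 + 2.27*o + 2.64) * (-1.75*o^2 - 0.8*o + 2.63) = 3.9375*o^5 + 4.1975*o^4 - 8.794*o^3 - 10.0391*o^2 + 3.8581*o + 6.9432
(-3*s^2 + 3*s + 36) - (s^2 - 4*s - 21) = -4*s^2 + 7*s + 57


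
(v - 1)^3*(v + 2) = v^4 - v^3 - 3*v^2 + 5*v - 2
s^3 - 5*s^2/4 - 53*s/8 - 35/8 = (s - 7/2)*(s + 1)*(s + 5/4)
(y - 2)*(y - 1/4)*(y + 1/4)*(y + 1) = y^4 - y^3 - 33*y^2/16 + y/16 + 1/8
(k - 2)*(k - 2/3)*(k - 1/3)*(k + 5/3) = k^4 - 4*k^3/3 - 25*k^2/9 + 88*k/27 - 20/27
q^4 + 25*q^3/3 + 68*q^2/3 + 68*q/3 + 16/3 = (q + 1/3)*(q + 2)^2*(q + 4)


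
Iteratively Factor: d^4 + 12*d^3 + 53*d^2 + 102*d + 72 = (d + 4)*(d^3 + 8*d^2 + 21*d + 18) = (d + 2)*(d + 4)*(d^2 + 6*d + 9) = (d + 2)*(d + 3)*(d + 4)*(d + 3)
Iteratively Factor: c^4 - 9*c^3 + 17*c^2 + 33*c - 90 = (c - 5)*(c^3 - 4*c^2 - 3*c + 18) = (c - 5)*(c - 3)*(c^2 - c - 6) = (c - 5)*(c - 3)^2*(c + 2)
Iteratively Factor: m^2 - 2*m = (m)*(m - 2)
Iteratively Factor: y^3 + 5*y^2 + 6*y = (y)*(y^2 + 5*y + 6) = y*(y + 3)*(y + 2)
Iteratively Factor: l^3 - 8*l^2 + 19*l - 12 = (l - 1)*(l^2 - 7*l + 12) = (l - 3)*(l - 1)*(l - 4)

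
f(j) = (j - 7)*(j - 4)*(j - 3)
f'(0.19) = 55.79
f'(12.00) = 157.00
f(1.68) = -16.29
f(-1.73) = -236.61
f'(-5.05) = 278.91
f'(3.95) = -2.79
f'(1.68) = 22.43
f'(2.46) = 10.27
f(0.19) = -72.91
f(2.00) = -10.00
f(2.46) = -3.78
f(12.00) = 360.00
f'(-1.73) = 118.42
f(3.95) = 0.14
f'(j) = (j - 7)*(j - 4) + (j - 7)*(j - 3) + (j - 4)*(j - 3) = 3*j^2 - 28*j + 61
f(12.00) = 360.00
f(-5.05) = -877.87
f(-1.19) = -178.10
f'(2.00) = 17.00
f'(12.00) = 157.00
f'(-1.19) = 98.57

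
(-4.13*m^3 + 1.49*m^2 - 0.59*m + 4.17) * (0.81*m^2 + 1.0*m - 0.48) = -3.3453*m^5 - 2.9231*m^4 + 2.9945*m^3 + 2.0725*m^2 + 4.4532*m - 2.0016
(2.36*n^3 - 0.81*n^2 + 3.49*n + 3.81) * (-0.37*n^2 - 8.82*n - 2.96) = -0.8732*n^5 - 20.5155*n^4 - 1.1327*n^3 - 29.7939*n^2 - 43.9346*n - 11.2776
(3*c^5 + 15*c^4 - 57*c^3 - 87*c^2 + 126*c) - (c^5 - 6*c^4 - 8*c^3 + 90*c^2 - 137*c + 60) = 2*c^5 + 21*c^4 - 49*c^3 - 177*c^2 + 263*c - 60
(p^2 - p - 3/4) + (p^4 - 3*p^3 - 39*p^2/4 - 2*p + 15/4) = p^4 - 3*p^3 - 35*p^2/4 - 3*p + 3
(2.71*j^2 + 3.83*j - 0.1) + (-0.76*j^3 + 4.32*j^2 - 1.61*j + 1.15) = -0.76*j^3 + 7.03*j^2 + 2.22*j + 1.05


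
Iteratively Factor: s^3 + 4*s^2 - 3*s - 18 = (s - 2)*(s^2 + 6*s + 9) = (s - 2)*(s + 3)*(s + 3)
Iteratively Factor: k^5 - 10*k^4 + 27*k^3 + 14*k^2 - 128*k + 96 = (k - 1)*(k^4 - 9*k^3 + 18*k^2 + 32*k - 96) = (k - 1)*(k + 2)*(k^3 - 11*k^2 + 40*k - 48) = (k - 3)*(k - 1)*(k + 2)*(k^2 - 8*k + 16) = (k - 4)*(k - 3)*(k - 1)*(k + 2)*(k - 4)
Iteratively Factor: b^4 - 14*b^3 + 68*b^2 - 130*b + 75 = (b - 1)*(b^3 - 13*b^2 + 55*b - 75) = (b - 5)*(b - 1)*(b^2 - 8*b + 15) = (b - 5)^2*(b - 1)*(b - 3)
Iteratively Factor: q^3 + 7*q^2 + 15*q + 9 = (q + 3)*(q^2 + 4*q + 3) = (q + 3)^2*(q + 1)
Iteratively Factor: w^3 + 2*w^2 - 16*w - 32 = (w + 2)*(w^2 - 16) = (w + 2)*(w + 4)*(w - 4)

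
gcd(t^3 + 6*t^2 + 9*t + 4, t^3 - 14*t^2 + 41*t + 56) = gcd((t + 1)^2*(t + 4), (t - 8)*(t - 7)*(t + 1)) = t + 1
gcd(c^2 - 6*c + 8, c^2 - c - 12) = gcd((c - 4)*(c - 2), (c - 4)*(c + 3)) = c - 4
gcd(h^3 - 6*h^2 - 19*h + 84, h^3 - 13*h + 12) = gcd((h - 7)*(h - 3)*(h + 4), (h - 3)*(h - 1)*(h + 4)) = h^2 + h - 12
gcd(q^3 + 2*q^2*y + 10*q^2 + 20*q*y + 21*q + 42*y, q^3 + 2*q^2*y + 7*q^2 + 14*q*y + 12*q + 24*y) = q^2 + 2*q*y + 3*q + 6*y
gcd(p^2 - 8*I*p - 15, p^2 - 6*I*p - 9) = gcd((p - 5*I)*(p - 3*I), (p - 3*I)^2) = p - 3*I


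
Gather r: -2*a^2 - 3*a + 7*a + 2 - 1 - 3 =-2*a^2 + 4*a - 2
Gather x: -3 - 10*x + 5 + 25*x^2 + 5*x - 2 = 25*x^2 - 5*x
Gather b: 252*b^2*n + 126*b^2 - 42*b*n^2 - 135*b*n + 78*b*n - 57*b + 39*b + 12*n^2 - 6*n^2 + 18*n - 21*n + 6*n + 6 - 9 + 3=b^2*(252*n + 126) + b*(-42*n^2 - 57*n - 18) + 6*n^2 + 3*n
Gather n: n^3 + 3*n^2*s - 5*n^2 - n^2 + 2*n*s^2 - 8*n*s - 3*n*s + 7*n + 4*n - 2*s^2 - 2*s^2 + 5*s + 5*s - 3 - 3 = n^3 + n^2*(3*s - 6) + n*(2*s^2 - 11*s + 11) - 4*s^2 + 10*s - 6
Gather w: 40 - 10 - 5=25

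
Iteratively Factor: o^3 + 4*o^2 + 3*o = (o)*(o^2 + 4*o + 3) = o*(o + 3)*(o + 1)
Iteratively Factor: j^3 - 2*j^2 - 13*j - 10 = (j + 1)*(j^2 - 3*j - 10) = (j - 5)*(j + 1)*(j + 2)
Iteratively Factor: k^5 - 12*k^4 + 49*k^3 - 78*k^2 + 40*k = (k)*(k^4 - 12*k^3 + 49*k^2 - 78*k + 40) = k*(k - 5)*(k^3 - 7*k^2 + 14*k - 8) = k*(k - 5)*(k - 1)*(k^2 - 6*k + 8) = k*(k - 5)*(k - 2)*(k - 1)*(k - 4)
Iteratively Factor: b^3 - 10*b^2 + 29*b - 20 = (b - 4)*(b^2 - 6*b + 5) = (b - 5)*(b - 4)*(b - 1)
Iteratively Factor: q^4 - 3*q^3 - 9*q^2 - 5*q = (q + 1)*(q^3 - 4*q^2 - 5*q) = (q - 5)*(q + 1)*(q^2 + q) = q*(q - 5)*(q + 1)*(q + 1)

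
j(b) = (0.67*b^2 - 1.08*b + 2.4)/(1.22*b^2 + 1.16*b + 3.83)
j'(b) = (-2.44*b - 1.16)*(0.67*b^2 - 1.08*b + 2.4)/(1.22*b^2 + 1.16*b + 3.83)^2 + (1.34*b - 1.08)/(1.22*b^2 + 1.16*b + 3.83) = (2.0948*b^2 - 0.7238*b - 6.9204)/(1.4884*b^4 + 2.8304*b^3 + 10.6908*b^2 + 8.8856*b + 14.6689)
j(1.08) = 0.31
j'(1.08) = -0.12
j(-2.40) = 1.10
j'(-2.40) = 0.11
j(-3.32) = 1.00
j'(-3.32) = 0.10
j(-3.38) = 0.99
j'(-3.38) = 0.10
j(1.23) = 0.29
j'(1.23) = -0.09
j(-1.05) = 1.08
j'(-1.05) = -0.25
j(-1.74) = 1.15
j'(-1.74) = 0.02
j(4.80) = 0.34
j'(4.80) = 0.03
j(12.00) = 0.44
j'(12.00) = 0.01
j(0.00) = 0.63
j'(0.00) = -0.47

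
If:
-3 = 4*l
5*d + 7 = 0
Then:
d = -7/5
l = -3/4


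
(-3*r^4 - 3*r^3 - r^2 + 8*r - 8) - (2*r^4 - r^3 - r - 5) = -5*r^4 - 2*r^3 - r^2 + 9*r - 3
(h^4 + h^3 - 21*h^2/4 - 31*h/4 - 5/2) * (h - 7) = h^5 - 6*h^4 - 49*h^3/4 + 29*h^2 + 207*h/4 + 35/2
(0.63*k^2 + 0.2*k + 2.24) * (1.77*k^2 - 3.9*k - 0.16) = 1.1151*k^4 - 2.103*k^3 + 3.084*k^2 - 8.768*k - 0.3584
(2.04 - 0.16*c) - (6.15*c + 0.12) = 1.92 - 6.31*c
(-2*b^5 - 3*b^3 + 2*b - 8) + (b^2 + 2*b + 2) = -2*b^5 - 3*b^3 + b^2 + 4*b - 6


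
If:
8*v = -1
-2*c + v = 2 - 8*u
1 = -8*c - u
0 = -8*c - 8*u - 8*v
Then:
No Solution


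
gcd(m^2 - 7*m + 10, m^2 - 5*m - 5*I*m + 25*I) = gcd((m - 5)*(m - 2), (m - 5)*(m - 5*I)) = m - 5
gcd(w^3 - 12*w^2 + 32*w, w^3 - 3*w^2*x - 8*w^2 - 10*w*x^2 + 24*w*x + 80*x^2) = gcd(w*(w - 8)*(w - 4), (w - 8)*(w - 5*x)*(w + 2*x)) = w - 8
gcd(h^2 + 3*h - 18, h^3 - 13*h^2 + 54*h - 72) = h - 3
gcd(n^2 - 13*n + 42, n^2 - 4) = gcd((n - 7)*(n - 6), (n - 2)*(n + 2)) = 1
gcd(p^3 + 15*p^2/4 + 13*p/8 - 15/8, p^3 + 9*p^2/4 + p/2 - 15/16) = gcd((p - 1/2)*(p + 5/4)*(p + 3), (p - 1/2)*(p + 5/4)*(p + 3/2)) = p^2 + 3*p/4 - 5/8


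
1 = 1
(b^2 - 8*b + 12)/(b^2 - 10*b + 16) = (b - 6)/(b - 8)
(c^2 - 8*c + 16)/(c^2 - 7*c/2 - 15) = 2*(-c^2 + 8*c - 16)/(-2*c^2 + 7*c + 30)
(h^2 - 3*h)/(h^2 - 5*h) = (h - 3)/(h - 5)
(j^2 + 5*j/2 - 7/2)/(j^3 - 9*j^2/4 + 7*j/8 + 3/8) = 4*(2*j + 7)/(8*j^2 - 10*j - 3)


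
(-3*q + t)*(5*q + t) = -15*q^2 + 2*q*t + t^2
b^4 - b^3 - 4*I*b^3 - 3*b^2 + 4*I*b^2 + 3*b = b*(b - 1)*(b - 3*I)*(b - I)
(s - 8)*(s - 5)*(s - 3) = s^3 - 16*s^2 + 79*s - 120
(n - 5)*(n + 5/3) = n^2 - 10*n/3 - 25/3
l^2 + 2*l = l*(l + 2)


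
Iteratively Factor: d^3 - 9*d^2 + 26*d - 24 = (d - 4)*(d^2 - 5*d + 6) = (d - 4)*(d - 2)*(d - 3)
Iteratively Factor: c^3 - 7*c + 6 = (c - 2)*(c^2 + 2*c - 3) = (c - 2)*(c + 3)*(c - 1)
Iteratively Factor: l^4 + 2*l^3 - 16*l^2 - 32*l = (l - 4)*(l^3 + 6*l^2 + 8*l) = (l - 4)*(l + 4)*(l^2 + 2*l) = l*(l - 4)*(l + 4)*(l + 2)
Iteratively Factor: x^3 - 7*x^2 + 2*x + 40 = (x - 4)*(x^2 - 3*x - 10) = (x - 5)*(x - 4)*(x + 2)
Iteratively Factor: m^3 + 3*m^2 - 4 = (m - 1)*(m^2 + 4*m + 4) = (m - 1)*(m + 2)*(m + 2)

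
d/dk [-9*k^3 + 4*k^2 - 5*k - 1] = -27*k^2 + 8*k - 5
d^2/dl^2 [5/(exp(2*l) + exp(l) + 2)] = 5*(2*(2*exp(l) + 1)^2*exp(l) - (4*exp(l) + 1)*(exp(2*l) + exp(l) + 2))*exp(l)/(exp(2*l) + exp(l) + 2)^3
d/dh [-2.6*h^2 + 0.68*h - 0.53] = 0.68 - 5.2*h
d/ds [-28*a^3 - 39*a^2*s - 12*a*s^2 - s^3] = -39*a^2 - 24*a*s - 3*s^2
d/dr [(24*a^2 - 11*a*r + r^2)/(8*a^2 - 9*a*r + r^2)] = 2*a/(a^2 - 2*a*r + r^2)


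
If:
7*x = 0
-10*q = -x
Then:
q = 0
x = 0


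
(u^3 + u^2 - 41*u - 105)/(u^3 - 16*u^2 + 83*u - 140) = (u^2 + 8*u + 15)/(u^2 - 9*u + 20)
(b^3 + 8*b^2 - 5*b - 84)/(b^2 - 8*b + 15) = (b^2 + 11*b + 28)/(b - 5)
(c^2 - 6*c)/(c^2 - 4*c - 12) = c/(c + 2)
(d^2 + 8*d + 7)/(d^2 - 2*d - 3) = (d + 7)/(d - 3)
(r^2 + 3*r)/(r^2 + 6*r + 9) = r/(r + 3)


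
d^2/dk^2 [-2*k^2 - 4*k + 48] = -4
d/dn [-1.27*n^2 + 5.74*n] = 5.74 - 2.54*n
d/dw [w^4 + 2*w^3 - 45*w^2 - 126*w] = 4*w^3 + 6*w^2 - 90*w - 126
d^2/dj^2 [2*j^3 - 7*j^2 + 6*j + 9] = 12*j - 14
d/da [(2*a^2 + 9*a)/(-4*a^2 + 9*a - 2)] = 2*(27*a^2 - 4*a - 9)/(16*a^4 - 72*a^3 + 97*a^2 - 36*a + 4)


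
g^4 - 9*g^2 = g^2*(g - 3)*(g + 3)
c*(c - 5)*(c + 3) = c^3 - 2*c^2 - 15*c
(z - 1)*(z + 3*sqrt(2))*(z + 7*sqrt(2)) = z^3 - z^2 + 10*sqrt(2)*z^2 - 10*sqrt(2)*z + 42*z - 42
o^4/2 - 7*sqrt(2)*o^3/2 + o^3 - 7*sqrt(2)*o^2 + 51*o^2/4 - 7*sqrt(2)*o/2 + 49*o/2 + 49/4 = (o/2 + 1/2)*(o + 1)*(o - 7*sqrt(2)/2)^2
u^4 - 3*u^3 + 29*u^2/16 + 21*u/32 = u*(u - 7/4)*(u - 3/2)*(u + 1/4)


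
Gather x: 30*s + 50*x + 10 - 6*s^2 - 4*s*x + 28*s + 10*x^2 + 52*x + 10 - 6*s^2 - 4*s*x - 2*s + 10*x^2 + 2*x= -12*s^2 + 56*s + 20*x^2 + x*(104 - 8*s) + 20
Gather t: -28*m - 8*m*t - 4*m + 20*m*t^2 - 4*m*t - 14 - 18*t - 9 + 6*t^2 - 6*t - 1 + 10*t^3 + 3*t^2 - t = -32*m + 10*t^3 + t^2*(20*m + 9) + t*(-12*m - 25) - 24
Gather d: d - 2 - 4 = d - 6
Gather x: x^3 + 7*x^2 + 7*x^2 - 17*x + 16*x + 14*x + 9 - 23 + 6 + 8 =x^3 + 14*x^2 + 13*x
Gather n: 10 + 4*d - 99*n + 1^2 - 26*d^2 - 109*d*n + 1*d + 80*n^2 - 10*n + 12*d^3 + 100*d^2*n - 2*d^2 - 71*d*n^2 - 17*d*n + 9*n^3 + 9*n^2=12*d^3 - 28*d^2 + 5*d + 9*n^3 + n^2*(89 - 71*d) + n*(100*d^2 - 126*d - 109) + 11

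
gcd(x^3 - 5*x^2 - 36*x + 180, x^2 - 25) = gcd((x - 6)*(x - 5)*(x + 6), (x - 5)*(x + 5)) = x - 5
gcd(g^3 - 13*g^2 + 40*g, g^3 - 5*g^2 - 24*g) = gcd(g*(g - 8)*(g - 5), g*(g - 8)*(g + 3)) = g^2 - 8*g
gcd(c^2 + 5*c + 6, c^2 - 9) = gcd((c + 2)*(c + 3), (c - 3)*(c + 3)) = c + 3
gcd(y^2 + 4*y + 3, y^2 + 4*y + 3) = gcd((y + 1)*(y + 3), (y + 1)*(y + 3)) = y^2 + 4*y + 3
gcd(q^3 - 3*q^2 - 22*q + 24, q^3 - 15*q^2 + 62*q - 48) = q^2 - 7*q + 6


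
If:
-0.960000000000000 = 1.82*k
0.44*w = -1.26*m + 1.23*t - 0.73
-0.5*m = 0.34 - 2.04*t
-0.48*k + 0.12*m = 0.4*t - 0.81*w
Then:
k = -0.53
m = -0.45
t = 0.06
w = -0.22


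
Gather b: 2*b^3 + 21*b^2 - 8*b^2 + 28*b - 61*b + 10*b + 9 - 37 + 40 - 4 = 2*b^3 + 13*b^2 - 23*b + 8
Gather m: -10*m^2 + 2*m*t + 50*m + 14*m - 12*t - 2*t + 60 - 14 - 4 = -10*m^2 + m*(2*t + 64) - 14*t + 42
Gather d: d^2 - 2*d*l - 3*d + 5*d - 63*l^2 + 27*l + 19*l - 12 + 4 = d^2 + d*(2 - 2*l) - 63*l^2 + 46*l - 8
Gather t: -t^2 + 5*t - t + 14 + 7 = -t^2 + 4*t + 21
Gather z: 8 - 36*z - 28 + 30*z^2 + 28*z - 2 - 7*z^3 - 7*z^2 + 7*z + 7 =-7*z^3 + 23*z^2 - z - 15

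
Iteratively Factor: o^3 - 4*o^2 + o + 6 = (o + 1)*(o^2 - 5*o + 6) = (o - 2)*(o + 1)*(o - 3)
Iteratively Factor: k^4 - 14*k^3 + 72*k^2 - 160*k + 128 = (k - 2)*(k^3 - 12*k^2 + 48*k - 64) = (k - 4)*(k - 2)*(k^2 - 8*k + 16) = (k - 4)^2*(k - 2)*(k - 4)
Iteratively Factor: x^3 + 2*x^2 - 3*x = (x - 1)*(x^2 + 3*x) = (x - 1)*(x + 3)*(x)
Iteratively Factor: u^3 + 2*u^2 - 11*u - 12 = (u - 3)*(u^2 + 5*u + 4) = (u - 3)*(u + 1)*(u + 4)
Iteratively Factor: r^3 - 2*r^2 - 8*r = (r + 2)*(r^2 - 4*r) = (r - 4)*(r + 2)*(r)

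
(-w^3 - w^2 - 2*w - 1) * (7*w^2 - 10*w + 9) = -7*w^5 + 3*w^4 - 13*w^3 + 4*w^2 - 8*w - 9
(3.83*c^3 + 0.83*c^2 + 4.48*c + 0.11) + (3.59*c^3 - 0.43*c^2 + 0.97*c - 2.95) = 7.42*c^3 + 0.4*c^2 + 5.45*c - 2.84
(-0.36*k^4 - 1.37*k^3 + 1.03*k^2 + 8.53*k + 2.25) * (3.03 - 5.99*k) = 2.1564*k^5 + 7.1155*k^4 - 10.3208*k^3 - 47.9738*k^2 + 12.3684*k + 6.8175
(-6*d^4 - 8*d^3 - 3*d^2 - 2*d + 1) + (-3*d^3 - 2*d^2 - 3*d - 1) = -6*d^4 - 11*d^3 - 5*d^2 - 5*d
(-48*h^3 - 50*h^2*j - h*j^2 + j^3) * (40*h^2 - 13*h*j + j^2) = -1920*h^5 - 1376*h^4*j + 562*h^3*j^2 + 3*h^2*j^3 - 14*h*j^4 + j^5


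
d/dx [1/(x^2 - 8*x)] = 2*(4 - x)/(x^2*(x - 8)^2)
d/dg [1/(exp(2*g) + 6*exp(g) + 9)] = 2*(-exp(g) - 3)*exp(g)/(exp(2*g) + 6*exp(g) + 9)^2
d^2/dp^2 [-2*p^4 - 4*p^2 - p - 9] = -24*p^2 - 8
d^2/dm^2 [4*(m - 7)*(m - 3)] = 8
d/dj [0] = 0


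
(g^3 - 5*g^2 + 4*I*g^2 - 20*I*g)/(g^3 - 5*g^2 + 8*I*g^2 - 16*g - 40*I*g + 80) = g/(g + 4*I)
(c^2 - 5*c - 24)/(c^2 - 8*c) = (c + 3)/c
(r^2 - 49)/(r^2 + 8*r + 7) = (r - 7)/(r + 1)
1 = 1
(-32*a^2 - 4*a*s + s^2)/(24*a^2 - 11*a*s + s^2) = (4*a + s)/(-3*a + s)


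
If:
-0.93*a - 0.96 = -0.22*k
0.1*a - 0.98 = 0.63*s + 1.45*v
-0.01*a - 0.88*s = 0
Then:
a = 13.5312831389183*v + 9.14528101802757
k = 57.2004241781548*v + 43.0232333943893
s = -0.153764581124072*v - 0.103923647932131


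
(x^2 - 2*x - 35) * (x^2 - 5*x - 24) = x^4 - 7*x^3 - 49*x^2 + 223*x + 840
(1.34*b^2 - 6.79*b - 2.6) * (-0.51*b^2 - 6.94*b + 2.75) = -0.6834*b^4 - 5.8367*b^3 + 52.1336*b^2 - 0.628499999999999*b - 7.15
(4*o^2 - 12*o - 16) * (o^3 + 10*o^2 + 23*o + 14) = 4*o^5 + 28*o^4 - 44*o^3 - 380*o^2 - 536*o - 224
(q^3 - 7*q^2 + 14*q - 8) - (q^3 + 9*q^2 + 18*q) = -16*q^2 - 4*q - 8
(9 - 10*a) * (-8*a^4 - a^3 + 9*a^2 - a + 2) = 80*a^5 - 62*a^4 - 99*a^3 + 91*a^2 - 29*a + 18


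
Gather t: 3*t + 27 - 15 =3*t + 12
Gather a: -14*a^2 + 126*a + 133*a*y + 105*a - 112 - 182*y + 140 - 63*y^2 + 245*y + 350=-14*a^2 + a*(133*y + 231) - 63*y^2 + 63*y + 378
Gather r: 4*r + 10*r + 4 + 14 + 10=14*r + 28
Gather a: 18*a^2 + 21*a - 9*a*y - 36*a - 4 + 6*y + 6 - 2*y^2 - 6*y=18*a^2 + a*(-9*y - 15) - 2*y^2 + 2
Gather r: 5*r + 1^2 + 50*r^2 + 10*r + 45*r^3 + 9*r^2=45*r^3 + 59*r^2 + 15*r + 1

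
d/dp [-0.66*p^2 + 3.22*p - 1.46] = 3.22 - 1.32*p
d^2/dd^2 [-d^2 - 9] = -2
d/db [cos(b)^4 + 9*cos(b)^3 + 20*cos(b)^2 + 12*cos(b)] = -(-27*sin(b)^2 + 43*cos(b) + cos(3*b) + 39)*sin(b)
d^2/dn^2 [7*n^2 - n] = 14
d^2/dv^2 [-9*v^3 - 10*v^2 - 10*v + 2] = -54*v - 20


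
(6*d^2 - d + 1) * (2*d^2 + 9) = 12*d^4 - 2*d^3 + 56*d^2 - 9*d + 9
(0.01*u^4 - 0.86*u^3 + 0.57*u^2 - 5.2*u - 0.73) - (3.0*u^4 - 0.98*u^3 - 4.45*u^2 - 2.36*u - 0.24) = -2.99*u^4 + 0.12*u^3 + 5.02*u^2 - 2.84*u - 0.49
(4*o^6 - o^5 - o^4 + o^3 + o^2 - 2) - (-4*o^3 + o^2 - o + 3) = 4*o^6 - o^5 - o^4 + 5*o^3 + o - 5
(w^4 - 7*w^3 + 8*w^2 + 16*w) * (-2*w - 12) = -2*w^5 + 2*w^4 + 68*w^3 - 128*w^2 - 192*w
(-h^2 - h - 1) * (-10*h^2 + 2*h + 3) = 10*h^4 + 8*h^3 + 5*h^2 - 5*h - 3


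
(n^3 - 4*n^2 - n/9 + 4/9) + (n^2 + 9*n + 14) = n^3 - 3*n^2 + 80*n/9 + 130/9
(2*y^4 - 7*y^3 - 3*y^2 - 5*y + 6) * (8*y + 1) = 16*y^5 - 54*y^4 - 31*y^3 - 43*y^2 + 43*y + 6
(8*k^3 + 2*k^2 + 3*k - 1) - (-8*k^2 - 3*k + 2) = 8*k^3 + 10*k^2 + 6*k - 3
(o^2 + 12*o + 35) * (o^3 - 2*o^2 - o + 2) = o^5 + 10*o^4 + 10*o^3 - 80*o^2 - 11*o + 70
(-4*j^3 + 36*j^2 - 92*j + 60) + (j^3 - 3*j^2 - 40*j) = -3*j^3 + 33*j^2 - 132*j + 60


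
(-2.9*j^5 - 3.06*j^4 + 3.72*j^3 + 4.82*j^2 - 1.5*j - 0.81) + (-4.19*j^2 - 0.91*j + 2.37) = -2.9*j^5 - 3.06*j^4 + 3.72*j^3 + 0.63*j^2 - 2.41*j + 1.56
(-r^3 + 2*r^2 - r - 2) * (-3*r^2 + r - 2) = 3*r^5 - 7*r^4 + 7*r^3 + r^2 + 4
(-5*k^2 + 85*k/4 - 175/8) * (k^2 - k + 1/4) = -5*k^4 + 105*k^3/4 - 355*k^2/8 + 435*k/16 - 175/32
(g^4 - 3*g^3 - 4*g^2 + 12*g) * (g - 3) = g^5 - 6*g^4 + 5*g^3 + 24*g^2 - 36*g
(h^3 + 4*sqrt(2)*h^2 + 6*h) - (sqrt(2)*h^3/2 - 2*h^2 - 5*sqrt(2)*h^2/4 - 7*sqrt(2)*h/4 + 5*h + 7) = -sqrt(2)*h^3/2 + h^3 + 2*h^2 + 21*sqrt(2)*h^2/4 + h + 7*sqrt(2)*h/4 - 7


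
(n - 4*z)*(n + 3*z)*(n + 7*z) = n^3 + 6*n^2*z - 19*n*z^2 - 84*z^3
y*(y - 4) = y^2 - 4*y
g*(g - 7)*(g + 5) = g^3 - 2*g^2 - 35*g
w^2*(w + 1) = w^3 + w^2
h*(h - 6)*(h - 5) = h^3 - 11*h^2 + 30*h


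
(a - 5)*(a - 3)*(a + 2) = a^3 - 6*a^2 - a + 30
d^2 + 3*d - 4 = (d - 1)*(d + 4)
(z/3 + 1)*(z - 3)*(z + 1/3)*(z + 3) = z^4/3 + 10*z^3/9 - 8*z^2/3 - 10*z - 3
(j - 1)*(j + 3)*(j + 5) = j^3 + 7*j^2 + 7*j - 15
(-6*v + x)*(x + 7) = -6*v*x - 42*v + x^2 + 7*x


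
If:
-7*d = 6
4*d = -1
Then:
No Solution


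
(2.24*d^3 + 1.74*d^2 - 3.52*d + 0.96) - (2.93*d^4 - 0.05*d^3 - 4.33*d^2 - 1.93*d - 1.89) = -2.93*d^4 + 2.29*d^3 + 6.07*d^2 - 1.59*d + 2.85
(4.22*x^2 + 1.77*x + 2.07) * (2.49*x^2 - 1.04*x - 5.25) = 10.5078*x^4 + 0.0185000000000004*x^3 - 18.8415*x^2 - 11.4453*x - 10.8675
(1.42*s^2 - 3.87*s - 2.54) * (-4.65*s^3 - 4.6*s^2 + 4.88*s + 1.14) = -6.603*s^5 + 11.4635*s^4 + 36.5426*s^3 - 5.5828*s^2 - 16.807*s - 2.8956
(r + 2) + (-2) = r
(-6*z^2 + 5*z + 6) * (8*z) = -48*z^3 + 40*z^2 + 48*z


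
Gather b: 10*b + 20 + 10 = 10*b + 30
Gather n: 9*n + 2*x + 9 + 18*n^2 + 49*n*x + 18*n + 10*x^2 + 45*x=18*n^2 + n*(49*x + 27) + 10*x^2 + 47*x + 9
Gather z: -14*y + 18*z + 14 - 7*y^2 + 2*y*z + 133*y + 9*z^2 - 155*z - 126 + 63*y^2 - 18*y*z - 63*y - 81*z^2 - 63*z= 56*y^2 + 56*y - 72*z^2 + z*(-16*y - 200) - 112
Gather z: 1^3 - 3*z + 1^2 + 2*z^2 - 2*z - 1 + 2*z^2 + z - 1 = 4*z^2 - 4*z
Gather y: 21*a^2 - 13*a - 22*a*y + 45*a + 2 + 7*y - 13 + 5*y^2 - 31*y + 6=21*a^2 + 32*a + 5*y^2 + y*(-22*a - 24) - 5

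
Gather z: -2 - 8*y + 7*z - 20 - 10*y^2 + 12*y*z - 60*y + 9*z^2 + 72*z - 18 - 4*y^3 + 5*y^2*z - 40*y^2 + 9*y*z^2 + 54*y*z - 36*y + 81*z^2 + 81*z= -4*y^3 - 50*y^2 - 104*y + z^2*(9*y + 90) + z*(5*y^2 + 66*y + 160) - 40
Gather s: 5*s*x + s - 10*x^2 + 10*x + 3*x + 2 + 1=s*(5*x + 1) - 10*x^2 + 13*x + 3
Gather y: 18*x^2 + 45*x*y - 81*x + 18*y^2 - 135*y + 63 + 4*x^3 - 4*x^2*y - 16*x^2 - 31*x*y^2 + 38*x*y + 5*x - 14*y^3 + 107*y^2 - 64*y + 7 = 4*x^3 + 2*x^2 - 76*x - 14*y^3 + y^2*(125 - 31*x) + y*(-4*x^2 + 83*x - 199) + 70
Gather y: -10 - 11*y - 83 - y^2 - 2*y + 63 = -y^2 - 13*y - 30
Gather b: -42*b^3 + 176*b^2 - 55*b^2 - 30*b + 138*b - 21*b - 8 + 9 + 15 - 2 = -42*b^3 + 121*b^2 + 87*b + 14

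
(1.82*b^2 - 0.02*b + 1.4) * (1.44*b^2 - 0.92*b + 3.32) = 2.6208*b^4 - 1.7032*b^3 + 8.0768*b^2 - 1.3544*b + 4.648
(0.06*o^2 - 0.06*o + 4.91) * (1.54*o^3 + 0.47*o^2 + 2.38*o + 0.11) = 0.0924*o^5 - 0.0642*o^4 + 7.676*o^3 + 2.1715*o^2 + 11.6792*o + 0.5401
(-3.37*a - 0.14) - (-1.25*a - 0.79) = 0.65 - 2.12*a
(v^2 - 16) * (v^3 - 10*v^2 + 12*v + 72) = v^5 - 10*v^4 - 4*v^3 + 232*v^2 - 192*v - 1152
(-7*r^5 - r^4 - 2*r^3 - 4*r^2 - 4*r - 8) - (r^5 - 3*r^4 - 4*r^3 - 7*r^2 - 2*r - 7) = -8*r^5 + 2*r^4 + 2*r^3 + 3*r^2 - 2*r - 1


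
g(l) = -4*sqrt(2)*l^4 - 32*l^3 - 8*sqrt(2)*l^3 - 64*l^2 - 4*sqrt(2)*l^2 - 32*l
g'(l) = -16*sqrt(2)*l^3 - 96*l^2 - 24*sqrt(2)*l^2 - 128*l - 8*sqrt(2)*l - 32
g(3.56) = -3859.56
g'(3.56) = -3195.68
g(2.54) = -1475.92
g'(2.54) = -1594.98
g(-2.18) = 59.70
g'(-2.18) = -111.40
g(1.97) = -749.72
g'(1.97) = -983.73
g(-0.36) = 4.42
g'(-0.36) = 2.37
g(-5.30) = 197.82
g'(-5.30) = 425.02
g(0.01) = -0.33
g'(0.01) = -33.41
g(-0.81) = 0.80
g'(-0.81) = 7.61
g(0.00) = 0.00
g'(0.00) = -32.00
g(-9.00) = -10893.13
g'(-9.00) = 7191.98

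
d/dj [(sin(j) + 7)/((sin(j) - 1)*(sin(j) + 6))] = (-14*sin(j) + cos(j)^2 - 42)*cos(j)/((sin(j) - 1)^2*(sin(j) + 6)^2)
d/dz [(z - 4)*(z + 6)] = 2*z + 2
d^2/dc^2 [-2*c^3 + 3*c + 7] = -12*c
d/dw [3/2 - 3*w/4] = -3/4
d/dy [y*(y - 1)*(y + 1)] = 3*y^2 - 1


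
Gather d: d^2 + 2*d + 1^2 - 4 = d^2 + 2*d - 3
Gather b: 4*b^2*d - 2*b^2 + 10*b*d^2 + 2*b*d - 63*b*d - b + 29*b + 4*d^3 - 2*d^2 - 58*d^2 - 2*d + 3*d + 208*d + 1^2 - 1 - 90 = b^2*(4*d - 2) + b*(10*d^2 - 61*d + 28) + 4*d^3 - 60*d^2 + 209*d - 90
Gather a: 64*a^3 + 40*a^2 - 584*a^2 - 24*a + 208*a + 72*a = 64*a^3 - 544*a^2 + 256*a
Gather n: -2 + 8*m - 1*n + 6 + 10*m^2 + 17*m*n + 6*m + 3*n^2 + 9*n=10*m^2 + 14*m + 3*n^2 + n*(17*m + 8) + 4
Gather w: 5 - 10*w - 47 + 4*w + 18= -6*w - 24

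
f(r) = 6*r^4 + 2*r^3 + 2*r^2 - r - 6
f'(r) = 24*r^3 + 6*r^2 + 4*r - 1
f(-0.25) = -5.63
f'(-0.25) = -2.00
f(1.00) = 3.00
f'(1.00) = 33.00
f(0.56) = -4.99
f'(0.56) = 7.34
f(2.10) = 135.93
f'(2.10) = 256.12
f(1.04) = 4.39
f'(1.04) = 36.65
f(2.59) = 309.57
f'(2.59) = 466.58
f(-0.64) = -4.06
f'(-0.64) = -7.39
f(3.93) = 1573.63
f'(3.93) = 1564.15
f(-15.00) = 297459.00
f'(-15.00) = -79711.00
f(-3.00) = 447.00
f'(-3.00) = -607.00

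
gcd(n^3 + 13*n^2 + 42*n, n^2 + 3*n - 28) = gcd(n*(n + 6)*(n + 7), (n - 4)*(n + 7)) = n + 7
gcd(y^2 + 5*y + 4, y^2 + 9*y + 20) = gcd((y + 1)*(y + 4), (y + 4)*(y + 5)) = y + 4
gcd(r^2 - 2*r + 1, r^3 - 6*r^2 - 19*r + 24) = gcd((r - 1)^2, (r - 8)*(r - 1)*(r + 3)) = r - 1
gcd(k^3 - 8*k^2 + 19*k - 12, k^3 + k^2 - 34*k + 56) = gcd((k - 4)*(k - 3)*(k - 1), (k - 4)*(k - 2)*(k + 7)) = k - 4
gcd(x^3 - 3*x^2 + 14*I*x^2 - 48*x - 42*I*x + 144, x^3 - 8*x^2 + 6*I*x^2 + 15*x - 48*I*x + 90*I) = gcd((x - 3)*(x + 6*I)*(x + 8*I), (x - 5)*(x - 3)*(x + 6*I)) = x^2 + x*(-3 + 6*I) - 18*I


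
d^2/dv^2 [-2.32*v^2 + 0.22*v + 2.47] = -4.64000000000000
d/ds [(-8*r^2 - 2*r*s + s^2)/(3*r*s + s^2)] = r*(24*r^2 + 16*r*s + 5*s^2)/(s^2*(9*r^2 + 6*r*s + s^2))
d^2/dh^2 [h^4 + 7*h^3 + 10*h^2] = 12*h^2 + 42*h + 20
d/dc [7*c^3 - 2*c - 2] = 21*c^2 - 2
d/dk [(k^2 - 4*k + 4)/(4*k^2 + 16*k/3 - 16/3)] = 12*k*(k - 2)/(9*k^4 + 24*k^3 - 8*k^2 - 32*k + 16)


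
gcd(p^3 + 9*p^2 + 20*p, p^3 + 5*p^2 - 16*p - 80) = p^2 + 9*p + 20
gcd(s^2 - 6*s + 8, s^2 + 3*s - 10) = s - 2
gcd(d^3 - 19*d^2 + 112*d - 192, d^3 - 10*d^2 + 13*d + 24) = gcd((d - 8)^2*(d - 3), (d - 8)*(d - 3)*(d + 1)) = d^2 - 11*d + 24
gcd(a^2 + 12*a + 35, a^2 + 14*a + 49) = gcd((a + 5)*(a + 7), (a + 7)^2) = a + 7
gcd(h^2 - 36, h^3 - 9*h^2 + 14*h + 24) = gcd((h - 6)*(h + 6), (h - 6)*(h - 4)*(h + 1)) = h - 6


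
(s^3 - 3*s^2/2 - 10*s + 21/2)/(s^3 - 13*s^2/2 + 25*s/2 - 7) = (s + 3)/(s - 2)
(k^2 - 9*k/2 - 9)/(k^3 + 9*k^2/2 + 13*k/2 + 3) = (k - 6)/(k^2 + 3*k + 2)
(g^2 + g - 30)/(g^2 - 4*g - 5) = (g + 6)/(g + 1)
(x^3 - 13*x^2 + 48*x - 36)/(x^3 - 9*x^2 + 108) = (x - 1)/(x + 3)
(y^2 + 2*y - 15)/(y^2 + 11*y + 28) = (y^2 + 2*y - 15)/(y^2 + 11*y + 28)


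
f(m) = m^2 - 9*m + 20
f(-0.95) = 29.45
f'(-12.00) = -33.00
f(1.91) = 6.46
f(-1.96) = 41.48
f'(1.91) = -5.18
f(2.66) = 3.14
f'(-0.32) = -9.64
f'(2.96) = -3.08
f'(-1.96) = -12.92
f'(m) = 2*m - 9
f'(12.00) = 15.00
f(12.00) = 56.00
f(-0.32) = 22.98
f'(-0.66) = -10.32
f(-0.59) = 25.66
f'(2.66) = -3.68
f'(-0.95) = -10.90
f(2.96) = 2.12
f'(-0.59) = -10.18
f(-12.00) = 272.00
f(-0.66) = 26.38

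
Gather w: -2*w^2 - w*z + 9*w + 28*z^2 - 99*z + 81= -2*w^2 + w*(9 - z) + 28*z^2 - 99*z + 81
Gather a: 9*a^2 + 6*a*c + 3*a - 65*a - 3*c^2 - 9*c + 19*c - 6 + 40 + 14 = 9*a^2 + a*(6*c - 62) - 3*c^2 + 10*c + 48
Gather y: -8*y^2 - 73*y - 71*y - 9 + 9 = -8*y^2 - 144*y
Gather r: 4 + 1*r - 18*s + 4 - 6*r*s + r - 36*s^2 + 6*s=r*(2 - 6*s) - 36*s^2 - 12*s + 8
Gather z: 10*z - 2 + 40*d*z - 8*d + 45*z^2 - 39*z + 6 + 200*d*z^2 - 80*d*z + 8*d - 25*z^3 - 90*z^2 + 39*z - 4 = -25*z^3 + z^2*(200*d - 45) + z*(10 - 40*d)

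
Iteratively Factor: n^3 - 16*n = (n - 4)*(n^2 + 4*n) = n*(n - 4)*(n + 4)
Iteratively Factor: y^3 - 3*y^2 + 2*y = (y)*(y^2 - 3*y + 2) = y*(y - 2)*(y - 1)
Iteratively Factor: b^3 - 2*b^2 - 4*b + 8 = (b - 2)*(b^2 - 4) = (b - 2)*(b + 2)*(b - 2)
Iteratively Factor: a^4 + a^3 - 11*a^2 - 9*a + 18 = (a + 2)*(a^3 - a^2 - 9*a + 9) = (a + 2)*(a + 3)*(a^2 - 4*a + 3) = (a - 1)*(a + 2)*(a + 3)*(a - 3)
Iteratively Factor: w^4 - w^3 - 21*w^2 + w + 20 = (w - 5)*(w^3 + 4*w^2 - w - 4) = (w - 5)*(w + 1)*(w^2 + 3*w - 4) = (w - 5)*(w - 1)*(w + 1)*(w + 4)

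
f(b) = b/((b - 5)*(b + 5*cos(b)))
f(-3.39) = -0.05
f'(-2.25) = -0.03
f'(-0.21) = -0.04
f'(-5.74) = 0.43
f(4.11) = -3.62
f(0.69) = -0.04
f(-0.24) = 0.01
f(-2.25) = -0.06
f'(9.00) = 0.05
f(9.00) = 0.51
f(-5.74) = -0.37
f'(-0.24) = -0.04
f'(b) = b*(5*sin(b) - 1)/((b - 5)*(b + 5*cos(b))^2) - b/((b - 5)^2*(b + 5*cos(b))) + 1/((b - 5)*(b + 5*cos(b)))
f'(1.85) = -11.10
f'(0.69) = -0.08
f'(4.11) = 9.56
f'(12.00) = -0.03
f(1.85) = -1.24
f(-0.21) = 0.01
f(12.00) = 0.11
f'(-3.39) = 0.01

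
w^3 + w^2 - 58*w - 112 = (w - 8)*(w + 2)*(w + 7)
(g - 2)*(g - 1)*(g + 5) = g^3 + 2*g^2 - 13*g + 10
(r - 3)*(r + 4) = r^2 + r - 12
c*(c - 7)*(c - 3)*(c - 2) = c^4 - 12*c^3 + 41*c^2 - 42*c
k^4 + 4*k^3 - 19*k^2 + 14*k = k*(k - 2)*(k - 1)*(k + 7)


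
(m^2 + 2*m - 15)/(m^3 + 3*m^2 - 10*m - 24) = (m + 5)/(m^2 + 6*m + 8)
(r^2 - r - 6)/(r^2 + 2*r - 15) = (r + 2)/(r + 5)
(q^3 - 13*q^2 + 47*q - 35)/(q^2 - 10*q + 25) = (q^2 - 8*q + 7)/(q - 5)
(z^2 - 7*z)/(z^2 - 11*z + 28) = z/(z - 4)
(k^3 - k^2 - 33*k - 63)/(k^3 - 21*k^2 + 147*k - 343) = (k^2 + 6*k + 9)/(k^2 - 14*k + 49)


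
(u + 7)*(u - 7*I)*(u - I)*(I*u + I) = I*u^4 + 8*u^3 + 8*I*u^3 + 64*u^2 + 56*u - 56*I*u - 49*I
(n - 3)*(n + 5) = n^2 + 2*n - 15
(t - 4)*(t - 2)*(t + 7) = t^3 + t^2 - 34*t + 56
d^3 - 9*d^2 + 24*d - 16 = (d - 4)^2*(d - 1)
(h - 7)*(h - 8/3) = h^2 - 29*h/3 + 56/3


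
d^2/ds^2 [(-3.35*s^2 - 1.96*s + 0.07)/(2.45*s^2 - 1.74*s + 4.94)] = (-52.0919*s^3 + 245.79135*s^2 + 140.54082*s - 198.469428)/(14.706125*s^6 - 31.33305*s^5 + 111.20991*s^4 - 131.623344*s^3 + 224.235492*s^2 - 127.386792*s + 120.553784)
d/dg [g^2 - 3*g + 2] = 2*g - 3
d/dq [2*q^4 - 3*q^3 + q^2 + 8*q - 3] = 8*q^3 - 9*q^2 + 2*q + 8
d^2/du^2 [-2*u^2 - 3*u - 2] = -4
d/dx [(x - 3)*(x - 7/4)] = 2*x - 19/4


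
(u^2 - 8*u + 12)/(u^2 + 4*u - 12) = (u - 6)/(u + 6)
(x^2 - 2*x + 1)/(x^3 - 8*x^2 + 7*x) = (x - 1)/(x*(x - 7))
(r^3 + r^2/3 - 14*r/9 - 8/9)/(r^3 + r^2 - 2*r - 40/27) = 3*(r + 1)/(3*r + 5)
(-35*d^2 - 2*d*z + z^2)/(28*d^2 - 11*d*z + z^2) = (5*d + z)/(-4*d + z)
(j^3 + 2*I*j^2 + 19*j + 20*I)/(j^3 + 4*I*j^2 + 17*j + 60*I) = (j + I)/(j + 3*I)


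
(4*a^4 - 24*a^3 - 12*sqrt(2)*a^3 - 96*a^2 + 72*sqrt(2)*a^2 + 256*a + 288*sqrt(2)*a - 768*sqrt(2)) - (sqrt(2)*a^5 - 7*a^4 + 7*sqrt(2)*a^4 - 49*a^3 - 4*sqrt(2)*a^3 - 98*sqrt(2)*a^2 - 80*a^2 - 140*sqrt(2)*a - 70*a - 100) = -sqrt(2)*a^5 - 7*sqrt(2)*a^4 + 11*a^4 - 8*sqrt(2)*a^3 + 25*a^3 - 16*a^2 + 170*sqrt(2)*a^2 + 326*a + 428*sqrt(2)*a - 768*sqrt(2) + 100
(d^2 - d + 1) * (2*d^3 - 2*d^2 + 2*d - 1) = 2*d^5 - 4*d^4 + 6*d^3 - 5*d^2 + 3*d - 1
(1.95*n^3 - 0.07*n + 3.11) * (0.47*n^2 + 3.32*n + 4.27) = 0.9165*n^5 + 6.474*n^4 + 8.2936*n^3 + 1.2293*n^2 + 10.0263*n + 13.2797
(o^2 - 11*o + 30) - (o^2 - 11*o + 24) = 6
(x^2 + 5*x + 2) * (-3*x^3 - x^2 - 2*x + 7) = -3*x^5 - 16*x^4 - 13*x^3 - 5*x^2 + 31*x + 14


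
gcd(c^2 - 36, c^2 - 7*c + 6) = c - 6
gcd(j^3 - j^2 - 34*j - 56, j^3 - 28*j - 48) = j^2 + 6*j + 8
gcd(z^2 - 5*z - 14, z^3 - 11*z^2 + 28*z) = z - 7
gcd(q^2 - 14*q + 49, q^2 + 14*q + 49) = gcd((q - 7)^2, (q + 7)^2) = 1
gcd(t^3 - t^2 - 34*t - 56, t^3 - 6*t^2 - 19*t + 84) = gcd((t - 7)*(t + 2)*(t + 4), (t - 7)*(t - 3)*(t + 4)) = t^2 - 3*t - 28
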